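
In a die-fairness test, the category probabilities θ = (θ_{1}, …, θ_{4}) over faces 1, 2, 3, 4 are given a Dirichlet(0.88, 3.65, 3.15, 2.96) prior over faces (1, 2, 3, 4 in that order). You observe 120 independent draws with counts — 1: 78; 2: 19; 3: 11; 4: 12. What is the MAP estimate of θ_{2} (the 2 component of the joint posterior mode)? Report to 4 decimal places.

The Dirichlet prior is conjugate to the Multinomial likelihood: each posterior αⱼ = prior αⱼ + observed count nⱼ.
Posterior concentration: (78.88, 22.65, 14.15, 14.96), total = 130.64.
Joint mode component: (α_{2}−1)/(Σα−K) = 21.65/126.64 = 0.1710.

0.1710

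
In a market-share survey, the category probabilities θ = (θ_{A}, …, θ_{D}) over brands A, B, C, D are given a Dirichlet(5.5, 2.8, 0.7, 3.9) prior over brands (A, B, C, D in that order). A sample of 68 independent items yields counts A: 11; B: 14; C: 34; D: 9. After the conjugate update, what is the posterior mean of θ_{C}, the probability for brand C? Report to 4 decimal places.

0.4289

The Dirichlet prior is conjugate to the Multinomial likelihood: each posterior αⱼ = prior αⱼ + observed count nⱼ.
Posterior concentration: (16.5, 16.8, 34.7, 12.9), total = 80.9.
E[θ_{C}|data] = α_{C}/Σα = 34.7/80.9 = 0.4289.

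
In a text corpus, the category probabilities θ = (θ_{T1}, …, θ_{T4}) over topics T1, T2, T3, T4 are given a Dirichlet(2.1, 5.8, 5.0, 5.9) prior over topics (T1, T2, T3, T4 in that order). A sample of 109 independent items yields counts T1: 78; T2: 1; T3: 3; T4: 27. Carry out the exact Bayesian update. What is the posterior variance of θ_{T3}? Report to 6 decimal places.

0.000456

The Dirichlet prior is conjugate to the Multinomial likelihood: each posterior αⱼ = prior αⱼ + observed count nⱼ.
Posterior concentration: (80.1, 6.8, 8.0, 32.9), total = 127.8.
Var[θ_j] = α_j(Σα−α_j)/((Σα)²(Σα+1)) = 8.0·119.8/(127.8²·128.8) = 0.000456.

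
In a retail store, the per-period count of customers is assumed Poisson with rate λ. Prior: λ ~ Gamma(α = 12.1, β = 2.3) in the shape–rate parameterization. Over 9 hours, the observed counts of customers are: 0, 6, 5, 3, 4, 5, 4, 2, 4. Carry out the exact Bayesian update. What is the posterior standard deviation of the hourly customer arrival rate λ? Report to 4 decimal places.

With a Gamma(shape α, rate β) prior, the Poisson likelihood is conjugate: the posterior is Gamma(α + ΣXᵢ, β + n).
Sum of counts S = 33 over n = 9 hours.
Posterior: Gamma(α+S, β+n) = Gamma(12.1+33, 2.3+9) = Gamma(45.1, 11.3).
SD = √α/β = √45.1/11.3 = 0.5943.

0.5943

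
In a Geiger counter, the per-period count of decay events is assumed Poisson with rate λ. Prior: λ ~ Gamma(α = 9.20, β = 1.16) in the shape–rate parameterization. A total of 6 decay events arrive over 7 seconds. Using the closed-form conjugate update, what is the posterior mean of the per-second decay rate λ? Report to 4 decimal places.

With a Gamma(shape α, rate β) prior, the Poisson likelihood is conjugate: the posterior is Gamma(α + ΣXᵢ, β + n).
Posterior: Gamma(α+S, β+n) = Gamma(9.20+6, 1.16+7) = Gamma(15.20, 8.16).
Posterior mean = α/β = 15.20/8.16 = 1.8627.

1.8627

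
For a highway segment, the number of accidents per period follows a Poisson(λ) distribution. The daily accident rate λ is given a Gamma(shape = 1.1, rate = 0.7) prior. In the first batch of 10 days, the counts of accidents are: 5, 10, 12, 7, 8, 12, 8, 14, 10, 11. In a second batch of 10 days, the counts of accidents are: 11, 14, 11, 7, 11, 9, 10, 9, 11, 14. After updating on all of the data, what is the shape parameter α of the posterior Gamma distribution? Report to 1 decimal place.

With a Gamma(shape α, rate β) prior, the Poisson likelihood is conjugate: the posterior is Gamma(α + ΣXᵢ, β + n).
Batch 1: sum of counts S = 97 over n = 10 days.
After batch 1: Gamma(α+S, β+n) = Gamma(1.1+97, 0.7+10) = Gamma(98.1, 10.7).
Batch 2: sum of counts S = 107 over n = 10 days.
After batch 2: Gamma(α+S, β+n) = Gamma(98.1+107, 10.7+10) = Gamma(205.1, 20.7).
Posterior α = 205.1.

205.1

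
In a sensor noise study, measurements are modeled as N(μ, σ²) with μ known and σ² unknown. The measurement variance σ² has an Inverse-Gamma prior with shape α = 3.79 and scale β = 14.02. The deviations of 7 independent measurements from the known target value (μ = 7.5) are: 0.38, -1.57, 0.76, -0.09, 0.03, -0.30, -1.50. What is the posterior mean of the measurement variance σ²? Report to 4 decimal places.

2.6690

With known mean μ and an Inverse-Gamma(α, β) prior on σ², the Normal likelihood is conjugate: posterior is Inv-Gamma(α + n/2, β + Σ(xᵢ−μ)²/2).
Σ(xᵢ−μ)² = (0.38)² + (-1.57)² + (0.76)² + (-0.09)² + (0.03)² + (-0.30)² + (-1.50)² = 5.5359.
Posterior: Inv-Gamma(3.79 + 7/2, 14.02 + 5.5359/2) = Inv-Gamma(7.29, 16.78795).
E[σ²|data] = β/(α−1) = 16.78795/6.29 = 2.6690.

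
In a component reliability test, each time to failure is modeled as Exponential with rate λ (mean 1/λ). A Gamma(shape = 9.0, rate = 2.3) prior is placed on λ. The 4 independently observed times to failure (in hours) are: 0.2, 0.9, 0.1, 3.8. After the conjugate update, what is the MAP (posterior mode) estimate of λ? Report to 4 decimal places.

1.6438

With a Gamma(shape α, rate β) prior on the exponential rate λ, the posterior after n observations with total T = Σxᵢ is Gamma(α+n, β+T).
Sum of observations T = 5.0 hours; n = 4.
Posterior: Gamma(9.0+4, 2.3+5.0) = Gamma(13.0, 7.3).
Mode = (α−1)/β = 1.6438.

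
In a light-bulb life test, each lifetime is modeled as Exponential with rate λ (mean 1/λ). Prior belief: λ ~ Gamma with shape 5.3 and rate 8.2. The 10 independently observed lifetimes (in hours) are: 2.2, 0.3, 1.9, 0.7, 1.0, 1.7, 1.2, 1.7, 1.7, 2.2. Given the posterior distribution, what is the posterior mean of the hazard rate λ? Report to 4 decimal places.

0.6711

With a Gamma(shape α, rate β) prior on the exponential rate λ, the posterior after n observations with total T = Σxᵢ is Gamma(α+n, β+T).
Sum of observations T = 14.6 hours; n = 10.
Posterior: Gamma(5.3+10, 8.2+14.6) = Gamma(15.3, 22.8).
Posterior mean of λ = α/β = 15.3/22.8 = 0.6711.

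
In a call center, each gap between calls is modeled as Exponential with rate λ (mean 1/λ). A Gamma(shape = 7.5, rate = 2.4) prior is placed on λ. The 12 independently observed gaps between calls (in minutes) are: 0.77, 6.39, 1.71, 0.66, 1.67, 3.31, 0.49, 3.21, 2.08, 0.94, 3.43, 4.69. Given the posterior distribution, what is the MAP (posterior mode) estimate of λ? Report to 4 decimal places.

0.5827

With a Gamma(shape α, rate β) prior on the exponential rate λ, the posterior after n observations with total T = Σxᵢ is Gamma(α+n, β+T).
Sum of observations T = 29.35 minutes; n = 12.
Posterior: Gamma(7.5+12, 2.4+29.35) = Gamma(19.5, 31.75).
Mode = (α−1)/β = 0.5827.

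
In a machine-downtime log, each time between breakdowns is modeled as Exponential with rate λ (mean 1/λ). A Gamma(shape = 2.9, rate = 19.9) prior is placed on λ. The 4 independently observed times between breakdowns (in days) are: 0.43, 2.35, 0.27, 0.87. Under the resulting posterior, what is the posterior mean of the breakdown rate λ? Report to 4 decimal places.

With a Gamma(shape α, rate β) prior on the exponential rate λ, the posterior after n observations with total T = Σxᵢ is Gamma(α+n, β+T).
Sum of observations T = 3.92 days; n = 4.
Posterior: Gamma(2.9+4, 19.9+3.92) = Gamma(6.9, 23.82).
Posterior mean of λ = α/β = 6.9/23.82 = 0.2897.

0.2897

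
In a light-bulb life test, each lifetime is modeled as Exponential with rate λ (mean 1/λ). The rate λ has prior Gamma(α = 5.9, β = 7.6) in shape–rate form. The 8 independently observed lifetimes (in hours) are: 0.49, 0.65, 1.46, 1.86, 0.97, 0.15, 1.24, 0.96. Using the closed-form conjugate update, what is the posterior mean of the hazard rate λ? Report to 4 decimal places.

With a Gamma(shape α, rate β) prior on the exponential rate λ, the posterior after n observations with total T = Σxᵢ is Gamma(α+n, β+T).
Sum of observations T = 7.78 hours; n = 8.
Posterior: Gamma(5.9+8, 7.6+7.78) = Gamma(13.9, 15.38).
Posterior mean of λ = α/β = 13.9/15.38 = 0.9038.

0.9038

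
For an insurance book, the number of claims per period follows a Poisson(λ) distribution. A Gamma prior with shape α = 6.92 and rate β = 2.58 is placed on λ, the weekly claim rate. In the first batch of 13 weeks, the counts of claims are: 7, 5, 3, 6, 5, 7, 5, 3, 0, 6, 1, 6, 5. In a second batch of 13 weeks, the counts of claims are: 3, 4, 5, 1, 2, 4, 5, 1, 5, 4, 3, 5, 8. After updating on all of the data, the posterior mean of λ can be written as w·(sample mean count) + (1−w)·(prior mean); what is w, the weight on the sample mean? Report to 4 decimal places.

With a Gamma(shape α, rate β) prior, the Poisson likelihood is conjugate: the posterior is Gamma(α + ΣXᵢ, β + n).
Total number of weeks: n = 13 + 13 = 26.
Posterior mean = (α₀+S)/(β₀+n) = [n/(β₀+n)]·(S/n) + [β₀/(β₀+n)]·(α₀/β₀), so only n and β₀ enter the weight.
Weight on data w = n/(β₀+n) = 26/(2.58+26) = 26/28.58 = 0.9097.

0.9097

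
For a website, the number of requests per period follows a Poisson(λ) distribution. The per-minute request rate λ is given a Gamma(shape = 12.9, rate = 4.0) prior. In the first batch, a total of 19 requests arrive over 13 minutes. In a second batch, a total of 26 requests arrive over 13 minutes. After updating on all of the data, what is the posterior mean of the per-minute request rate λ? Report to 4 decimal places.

With a Gamma(shape α, rate β) prior, the Poisson likelihood is conjugate: the posterior is Gamma(α + ΣXᵢ, β + n).
After batch 1: Gamma(α+S, β+n) = Gamma(12.9+19, 4.0+13) = Gamma(31.9, 17.0).
After batch 2: Gamma(α+S, β+n) = Gamma(31.9+26, 17.0+13) = Gamma(57.9, 30.0).
Posterior mean = α/β = 57.9/30.0 = 1.9300.

1.9300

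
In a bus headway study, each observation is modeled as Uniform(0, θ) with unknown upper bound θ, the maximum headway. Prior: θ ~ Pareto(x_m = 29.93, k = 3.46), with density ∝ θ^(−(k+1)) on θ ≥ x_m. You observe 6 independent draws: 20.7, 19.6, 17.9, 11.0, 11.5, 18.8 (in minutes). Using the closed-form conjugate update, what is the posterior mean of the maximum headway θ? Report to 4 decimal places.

A Pareto(scale x_m, shape k) prior on the upper bound θ of Uniform(0, θ) is conjugate: posterior is Pareto(max(x_m, max xᵢ), k + n).
Sample maximum = 20.7; prior scale x_m = 29.93 → posterior scale = max = 29.93.
Posterior shape = 3.46 + 6 = 9.46.
E[θ|data] = k·x_m/(k−1) = 9.46·29.93/8.46 = 33.4678.

33.4678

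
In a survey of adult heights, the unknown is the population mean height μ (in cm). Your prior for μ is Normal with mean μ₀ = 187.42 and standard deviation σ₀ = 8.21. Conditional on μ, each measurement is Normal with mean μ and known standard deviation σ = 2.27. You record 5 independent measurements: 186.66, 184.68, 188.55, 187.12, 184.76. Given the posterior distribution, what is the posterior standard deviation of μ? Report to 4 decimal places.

For Normal data with known variance σ², a Normal(μ₀, σ₀²) prior on μ is conjugate. Posterior precision = 1/σ₀² + n/σ²; posterior mean is the precision-weighted average of μ₀ and x̄.
σ₀² = 8.21² = 67.4041, σ² = 2.27² = 5.1529; σ² + n·σ₀² = 5.1529 + 5·67.4041 = 342.1734.
Posterior precision = 1/σ₀² + n/σ² = 1/67.4041 + 5/5.1529 = (σ² + n·σ₀²)/(σ₀²σ²) = 342.1734/(67.4041·5.1529); posterior variance σₙ² = σ₀²σ²/(σ² + n·σ₀²) = 67.4041·5.1529/342.1734 = 1.015060.
Posterior SD = √σₙ² = √(67.4041·5.1529/342.1734) = 1.0075.

1.0075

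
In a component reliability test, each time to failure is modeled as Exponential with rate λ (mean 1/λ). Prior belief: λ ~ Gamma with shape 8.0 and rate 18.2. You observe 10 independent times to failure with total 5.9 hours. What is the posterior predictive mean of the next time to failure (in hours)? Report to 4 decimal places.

1.4176

With a Gamma(shape α, rate β) prior on the exponential rate λ, the posterior after n observations with total T = Σxᵢ is Gamma(α+n, β+T).
Posterior: Gamma(8.0+10, 18.2+5.9) = Gamma(18.0, 24.1).
The predictive distribution for the next observation is Lomax; its mean is β/(α−1) = 24.1/17.0 = 1.4176.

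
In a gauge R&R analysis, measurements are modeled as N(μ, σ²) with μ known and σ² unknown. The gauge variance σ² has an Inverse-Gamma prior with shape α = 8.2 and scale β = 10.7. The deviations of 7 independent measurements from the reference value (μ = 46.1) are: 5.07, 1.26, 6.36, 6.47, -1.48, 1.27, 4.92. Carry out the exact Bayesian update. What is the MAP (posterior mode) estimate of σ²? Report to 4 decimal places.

6.2603

With known mean μ and an Inverse-Gamma(α, β) prior on σ², the Normal likelihood is conjugate: posterior is Inv-Gamma(α + n/2, β + Σ(xᵢ−μ)²/2).
Σ(xᵢ−μ)² = (5.07)² + (1.26)² + (6.36)² + (6.47)² + (-1.48)² + (1.27)² + (4.92)² = 137.6127.
Posterior: Inv-Gamma(8.2 + 7/2, 10.7 + 137.6127/2) = Inv-Gamma(11.70, 79.50635).
Mode = β/(α+1) = 79.50635/12.70 = 6.2603.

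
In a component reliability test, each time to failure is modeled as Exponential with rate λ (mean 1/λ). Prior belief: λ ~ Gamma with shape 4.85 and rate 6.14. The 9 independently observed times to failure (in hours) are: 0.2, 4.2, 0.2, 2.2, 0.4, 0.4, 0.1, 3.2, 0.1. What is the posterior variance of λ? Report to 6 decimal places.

With a Gamma(shape α, rate β) prior on the exponential rate λ, the posterior after n observations with total T = Σxᵢ is Gamma(α+n, β+T).
Sum of observations T = 11.0 hours; n = 9.
Posterior: Gamma(4.85+9, 6.14+11.0) = Gamma(13.85, 17.14).
Var = α/β² = 0.047144.

0.047144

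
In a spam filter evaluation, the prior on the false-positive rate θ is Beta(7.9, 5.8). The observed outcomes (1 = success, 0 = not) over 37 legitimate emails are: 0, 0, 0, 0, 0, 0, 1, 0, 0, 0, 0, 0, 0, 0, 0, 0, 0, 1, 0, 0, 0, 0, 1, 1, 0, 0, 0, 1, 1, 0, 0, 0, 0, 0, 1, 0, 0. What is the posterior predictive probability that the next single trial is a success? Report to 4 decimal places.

0.2939

The Beta prior is conjugate to a Binomial/Bernoulli likelihood; the update adds successes to α and failures to β.
Posterior: Beta(α+k, β+n−k) = Beta(7.9+7, 5.8+30) = Beta(14.9, 35.8).
For a single future Bernoulli trial, P(success | data) = α/(α+β) = 0.2939.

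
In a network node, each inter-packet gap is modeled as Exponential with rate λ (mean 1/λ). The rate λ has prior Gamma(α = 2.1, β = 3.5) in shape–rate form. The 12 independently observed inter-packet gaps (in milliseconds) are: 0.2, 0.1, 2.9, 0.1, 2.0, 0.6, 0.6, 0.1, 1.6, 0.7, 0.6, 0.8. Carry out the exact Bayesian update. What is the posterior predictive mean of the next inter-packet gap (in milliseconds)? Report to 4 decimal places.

With a Gamma(shape α, rate β) prior on the exponential rate λ, the posterior after n observations with total T = Σxᵢ is Gamma(α+n, β+T).
Sum of observations T = 10.3 milliseconds; n = 12.
Posterior: Gamma(2.1+12, 3.5+10.3) = Gamma(14.1, 13.8).
The predictive distribution for the next observation is Lomax; its mean is β/(α−1) = 13.8/13.1 = 1.0534.

1.0534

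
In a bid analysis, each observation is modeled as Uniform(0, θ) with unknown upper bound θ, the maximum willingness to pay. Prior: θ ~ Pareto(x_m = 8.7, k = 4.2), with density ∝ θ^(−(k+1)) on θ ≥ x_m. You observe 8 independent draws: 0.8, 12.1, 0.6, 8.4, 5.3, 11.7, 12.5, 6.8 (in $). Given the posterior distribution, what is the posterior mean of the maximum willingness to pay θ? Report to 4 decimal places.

A Pareto(scale x_m, shape k) prior on the upper bound θ of Uniform(0, θ) is conjugate: posterior is Pareto(max(x_m, max xᵢ), k + n).
Sample maximum = 12.5; prior scale x_m = 8.7 → posterior scale = max = 12.5.
Posterior shape = 4.2 + 8 = 12.2.
E[θ|data] = k·x_m/(k−1) = 12.2·12.5/11.2 = 13.6161.

13.6161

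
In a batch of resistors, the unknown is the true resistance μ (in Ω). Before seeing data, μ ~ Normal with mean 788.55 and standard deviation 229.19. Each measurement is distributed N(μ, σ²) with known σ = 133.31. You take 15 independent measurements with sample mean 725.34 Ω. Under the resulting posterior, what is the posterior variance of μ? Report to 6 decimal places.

For Normal data with known variance σ², a Normal(μ₀, σ₀²) prior on μ is conjugate. Posterior precision = 1/σ₀² + n/σ²; posterior mean is the precision-weighted average of μ₀ and x̄.
σ₀² = 229.19² = 52528.0561, σ² = 133.31² = 17771.5561; σ² + n·σ₀² = 17771.5561 + 15·52528.0561 = 805692.3976.
Posterior precision = 1/σ₀² + n/σ² = 1/52528.0561 + 15/17771.5561 = (σ² + n·σ₀²)/(σ₀²σ²) = 805692.3976/(52528.0561·17771.5561); posterior variance σₙ² = σ₀²σ²/(σ² + n·σ₀²) = 52528.0561·17771.5561/805692.3976 = 1158.637339.

1158.637339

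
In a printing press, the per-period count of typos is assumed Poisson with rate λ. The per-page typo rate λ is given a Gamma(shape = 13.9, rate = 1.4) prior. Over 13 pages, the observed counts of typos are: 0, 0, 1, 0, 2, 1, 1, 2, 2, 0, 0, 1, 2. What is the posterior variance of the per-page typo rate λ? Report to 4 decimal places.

0.1249

With a Gamma(shape α, rate β) prior, the Poisson likelihood is conjugate: the posterior is Gamma(α + ΣXᵢ, β + n).
Sum of counts S = 12 over n = 13 pages.
Posterior: Gamma(α+S, β+n) = Gamma(13.9+12, 1.4+13) = Gamma(25.9, 14.4).
Var = α/β² = 25.9/14.4² = 0.1249.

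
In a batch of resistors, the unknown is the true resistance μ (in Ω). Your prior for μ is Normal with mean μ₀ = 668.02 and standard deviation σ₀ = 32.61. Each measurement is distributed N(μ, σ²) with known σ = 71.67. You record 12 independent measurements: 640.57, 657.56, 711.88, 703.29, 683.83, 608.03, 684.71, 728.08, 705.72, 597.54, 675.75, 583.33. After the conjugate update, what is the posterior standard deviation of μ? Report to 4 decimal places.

17.4699

For Normal data with known variance σ², a Normal(μ₀, σ₀²) prior on μ is conjugate. Posterior precision = 1/σ₀² + n/σ²; posterior mean is the precision-weighted average of μ₀ and x̄.
σ₀² = 32.61² = 1063.4121, σ² = 71.67² = 5136.5889; σ² + n·σ₀² = 5136.5889 + 12·1063.4121 = 17897.5341.
Posterior precision = 1/σ₀² + n/σ² = 1/1063.4121 + 12/5136.5889 = (σ² + n·σ₀²)/(σ₀²σ²) = 17897.5341/(1063.4121·5136.5889); posterior variance σₙ² = σ₀²σ²/(σ² + n·σ₀²) = 1063.4121·5136.5889/17897.5341 = 305.199071.
Posterior SD = √σₙ² = √(1063.4121·5136.5889/17897.5341) = 17.4699.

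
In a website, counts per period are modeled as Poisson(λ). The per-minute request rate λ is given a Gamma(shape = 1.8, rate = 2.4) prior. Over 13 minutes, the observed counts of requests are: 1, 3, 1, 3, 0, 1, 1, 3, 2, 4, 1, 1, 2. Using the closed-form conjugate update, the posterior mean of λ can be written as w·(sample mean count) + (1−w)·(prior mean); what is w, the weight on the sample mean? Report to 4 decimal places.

0.8442

With a Gamma(shape α, rate β) prior, the Poisson likelihood is conjugate: the posterior is Gamma(α + ΣXᵢ, β + n).
Posterior mean = (α₀+S)/(β₀+n) = [n/(β₀+n)]·(S/n) + [β₀/(β₀+n)]·(α₀/β₀), so only n and β₀ enter the weight.
Weight on data w = n/(β₀+n) = 13/(2.4+13) = 13/15.4 = 0.8442.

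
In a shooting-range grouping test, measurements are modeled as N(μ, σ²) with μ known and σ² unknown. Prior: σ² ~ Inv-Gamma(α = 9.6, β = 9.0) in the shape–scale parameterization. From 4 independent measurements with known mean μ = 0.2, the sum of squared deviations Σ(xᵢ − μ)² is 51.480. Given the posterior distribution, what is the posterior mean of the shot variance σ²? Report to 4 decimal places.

With known mean μ and an Inverse-Gamma(α, β) prior on σ², the Normal likelihood is conjugate: posterior is Inv-Gamma(α + n/2, β + Σ(xᵢ−μ)²/2).
Posterior: Inv-Gamma(9.6 + 4/2, 9.0 + 51.480/2) = Inv-Gamma(11.60, 34.7400).
E[σ²|data] = β/(α−1) = 34.7400/10.60 = 3.2774.

3.2774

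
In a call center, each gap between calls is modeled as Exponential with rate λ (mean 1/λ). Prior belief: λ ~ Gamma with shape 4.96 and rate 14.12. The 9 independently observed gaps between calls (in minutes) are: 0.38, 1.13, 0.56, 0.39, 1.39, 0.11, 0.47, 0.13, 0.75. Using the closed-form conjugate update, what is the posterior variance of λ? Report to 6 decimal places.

With a Gamma(shape α, rate β) prior on the exponential rate λ, the posterior after n observations with total T = Σxᵢ is Gamma(α+n, β+T).
Sum of observations T = 5.31 minutes; n = 9.
Posterior: Gamma(4.96+9, 14.12+5.31) = Gamma(13.96, 19.43).
Var = α/β² = 0.036978.

0.036978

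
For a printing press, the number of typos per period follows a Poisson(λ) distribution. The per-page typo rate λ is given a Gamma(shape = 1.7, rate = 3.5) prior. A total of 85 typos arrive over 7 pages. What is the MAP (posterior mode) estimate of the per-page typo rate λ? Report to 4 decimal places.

With a Gamma(shape α, rate β) prior, the Poisson likelihood is conjugate: the posterior is Gamma(α + ΣXᵢ, β + n).
Posterior: Gamma(α+S, β+n) = Gamma(1.7+85, 3.5+7) = Gamma(86.7, 10.5).
Mode of Gamma(α,β) for α≥1 is (α−1)/β = 85.7/10.5 = 8.1619.

8.1619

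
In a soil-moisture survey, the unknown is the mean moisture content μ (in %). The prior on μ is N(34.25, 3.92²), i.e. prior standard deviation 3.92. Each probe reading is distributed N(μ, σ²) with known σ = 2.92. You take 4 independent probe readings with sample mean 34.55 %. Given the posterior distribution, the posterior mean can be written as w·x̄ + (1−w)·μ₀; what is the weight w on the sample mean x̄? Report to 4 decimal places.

For Normal data with known variance σ², a Normal(μ₀, σ₀²) prior on μ is conjugate. Posterior precision = 1/σ₀² + n/σ²; posterior mean is the precision-weighted average of μ₀ and x̄.
σ₀² = 3.92² = 15.3664, σ² = 2.92² = 8.5264. Prior precision 1/σ₀² = 1/15.3664; data precision n/σ² = 4/8.5264.
w = (n/σ²)/(1/σ₀² + n/σ²) = n·σ₀²/(σ² + n·σ₀²) = 4·15.3664/(8.5264 + 4·15.3664) = 61.4656/69.992 = 0.8782.

0.8782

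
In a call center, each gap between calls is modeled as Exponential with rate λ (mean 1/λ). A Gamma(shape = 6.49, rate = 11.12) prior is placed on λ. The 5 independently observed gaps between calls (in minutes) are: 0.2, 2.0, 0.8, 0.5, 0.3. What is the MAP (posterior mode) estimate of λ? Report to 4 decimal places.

0.7031

With a Gamma(shape α, rate β) prior on the exponential rate λ, the posterior after n observations with total T = Σxᵢ is Gamma(α+n, β+T).
Sum of observations T = 3.8 minutes; n = 5.
Posterior: Gamma(6.49+5, 11.12+3.8) = Gamma(11.49, 14.92).
Mode = (α−1)/β = 0.7031.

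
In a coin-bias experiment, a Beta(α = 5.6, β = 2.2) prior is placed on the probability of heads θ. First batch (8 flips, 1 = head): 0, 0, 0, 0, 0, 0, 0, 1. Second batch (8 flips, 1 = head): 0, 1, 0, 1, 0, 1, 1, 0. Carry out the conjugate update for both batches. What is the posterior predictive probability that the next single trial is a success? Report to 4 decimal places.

The Beta prior is conjugate to a Binomial/Bernoulli likelihood; the update adds successes to α and failures to β.
After batch 1: Beta(5.6+1, 2.2+7) = Beta(6.6, 9.2).
After batch 2: Beta(6.6+4, 9.2+4) = Beta(10.6, 13.2).
For a single future Bernoulli trial, P(success | data) = α/(α+β) = 0.4454.

0.4454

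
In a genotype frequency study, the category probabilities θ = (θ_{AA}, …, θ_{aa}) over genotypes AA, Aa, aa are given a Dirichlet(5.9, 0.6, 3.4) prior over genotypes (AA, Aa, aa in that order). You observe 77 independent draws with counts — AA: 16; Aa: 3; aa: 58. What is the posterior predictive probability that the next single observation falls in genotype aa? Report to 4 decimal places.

The Dirichlet prior is conjugate to the Multinomial likelihood: each posterior αⱼ = prior αⱼ + observed count nⱼ.
Posterior concentration: (21.9, 3.6, 61.4), total = 86.9.
P(next = aa | data) = α_{aa}/Σα = 0.7066.

0.7066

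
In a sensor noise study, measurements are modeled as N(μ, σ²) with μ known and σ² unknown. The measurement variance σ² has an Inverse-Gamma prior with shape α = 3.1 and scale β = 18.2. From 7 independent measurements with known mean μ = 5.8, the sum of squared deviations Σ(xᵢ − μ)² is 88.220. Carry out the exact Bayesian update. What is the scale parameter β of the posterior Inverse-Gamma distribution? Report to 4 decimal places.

With known mean μ and an Inverse-Gamma(α, β) prior on σ², the Normal likelihood is conjugate: posterior is Inv-Gamma(α + n/2, β + Σ(xᵢ−μ)²/2).
Posterior: Inv-Gamma(3.1 + 7/2, 18.2 + 88.220/2) = Inv-Gamma(6.60, 62.3100).
Posterior β = 62.3100.

62.3100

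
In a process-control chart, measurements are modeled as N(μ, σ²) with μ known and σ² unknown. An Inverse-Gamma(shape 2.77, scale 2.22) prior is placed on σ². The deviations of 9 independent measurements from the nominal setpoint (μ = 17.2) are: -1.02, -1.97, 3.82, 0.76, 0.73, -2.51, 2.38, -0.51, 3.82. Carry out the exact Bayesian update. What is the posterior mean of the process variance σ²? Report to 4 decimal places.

With known mean μ and an Inverse-Gamma(α, β) prior on σ², the Normal likelihood is conjugate: posterior is Inv-Gamma(α + n/2, β + Σ(xᵢ−μ)²/2).
Σ(xᵢ−μ)² = (-1.02)² + (-1.97)² + (3.82)² + (0.76)² + (0.73)² + (-2.51)² + (2.38)² + (-0.51)² + (3.82)² = 47.4412.
Posterior: Inv-Gamma(2.77 + 9/2, 2.22 + 47.4412/2) = Inv-Gamma(7.27, 25.94060).
E[σ²|data] = β/(α−1) = 25.94060/6.27 = 4.1373.

4.1373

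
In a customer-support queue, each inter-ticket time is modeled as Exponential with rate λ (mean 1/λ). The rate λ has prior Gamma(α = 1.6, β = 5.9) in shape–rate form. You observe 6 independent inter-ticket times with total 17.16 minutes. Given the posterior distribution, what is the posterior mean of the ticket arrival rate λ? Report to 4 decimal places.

With a Gamma(shape α, rate β) prior on the exponential rate λ, the posterior after n observations with total T = Σxᵢ is Gamma(α+n, β+T).
Posterior: Gamma(1.6+6, 5.9+17.16) = Gamma(7.6, 23.06).
Posterior mean of λ = α/β = 7.6/23.06 = 0.3296.

0.3296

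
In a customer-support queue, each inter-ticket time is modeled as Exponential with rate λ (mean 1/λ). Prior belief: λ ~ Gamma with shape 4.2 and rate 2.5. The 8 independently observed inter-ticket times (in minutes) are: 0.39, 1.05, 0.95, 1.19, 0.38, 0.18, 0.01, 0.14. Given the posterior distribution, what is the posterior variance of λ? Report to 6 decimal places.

With a Gamma(shape α, rate β) prior on the exponential rate λ, the posterior after n observations with total T = Σxᵢ is Gamma(α+n, β+T).
Sum of observations T = 4.29 minutes; n = 8.
Posterior: Gamma(4.2+8, 2.5+4.29) = Gamma(12.2, 6.79).
Var = α/β² = 0.264619.

0.264619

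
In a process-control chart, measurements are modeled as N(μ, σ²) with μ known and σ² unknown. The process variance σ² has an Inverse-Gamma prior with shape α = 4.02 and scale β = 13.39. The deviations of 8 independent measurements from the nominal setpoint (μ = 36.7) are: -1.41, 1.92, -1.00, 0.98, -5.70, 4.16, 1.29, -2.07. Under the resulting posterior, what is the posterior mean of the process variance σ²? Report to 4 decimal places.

6.4216

With known mean μ and an Inverse-Gamma(α, β) prior on σ², the Normal likelihood is conjugate: posterior is Inv-Gamma(α + n/2, β + Σ(xᵢ−μ)²/2).
Σ(xᵢ−μ)² = (-1.41)² + (1.92)² + (-1.00)² + (0.98)² + (-5.70)² + (4.16)² + (1.29)² + (-2.07)² = 63.3795.
Posterior: Inv-Gamma(4.02 + 8/2, 13.39 + 63.3795/2) = Inv-Gamma(8.02, 45.07975).
E[σ²|data] = β/(α−1) = 45.07975/7.02 = 6.4216.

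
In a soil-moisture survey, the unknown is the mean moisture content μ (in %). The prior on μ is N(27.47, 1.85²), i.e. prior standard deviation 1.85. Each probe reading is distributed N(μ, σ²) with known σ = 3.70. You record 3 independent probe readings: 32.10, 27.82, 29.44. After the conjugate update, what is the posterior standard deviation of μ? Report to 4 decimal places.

For Normal data with known variance σ², a Normal(μ₀, σ₀²) prior on μ is conjugate. Posterior precision = 1/σ₀² + n/σ²; posterior mean is the precision-weighted average of μ₀ and x̄.
σ₀² = 1.85² = 3.4225, σ² = 3.70² = 13.69; σ² + n·σ₀² = 13.69 + 3·3.4225 = 23.9575.
Posterior precision = 1/σ₀² + n/σ² = 1/3.4225 + 3/13.69 = (σ² + n·σ₀²)/(σ₀²σ²) = 23.9575/(3.4225·13.69); posterior variance σₙ² = σ₀²σ²/(σ² + n·σ₀²) = 3.4225·13.69/23.9575 = 1.955714.
Posterior SD = √σₙ² = √(3.4225·13.69/23.9575) = 1.3985.

1.3985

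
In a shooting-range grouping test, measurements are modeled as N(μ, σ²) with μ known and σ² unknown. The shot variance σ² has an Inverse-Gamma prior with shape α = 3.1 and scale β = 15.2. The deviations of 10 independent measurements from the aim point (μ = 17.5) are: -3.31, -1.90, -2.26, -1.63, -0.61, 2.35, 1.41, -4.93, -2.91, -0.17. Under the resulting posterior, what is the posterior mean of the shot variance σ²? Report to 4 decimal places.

With known mean μ and an Inverse-Gamma(α, β) prior on σ², the Normal likelihood is conjugate: posterior is Inv-Gamma(α + n/2, β + Σ(xᵢ−μ)²/2).
Σ(xᵢ−μ)² = (-3.31)² + (-1.90)² + (-2.26)² + (-1.63)² + (-0.61)² + (2.35)² + (1.41)² + (-4.93)² + (-2.91)² + (-0.17)² = 63.0152.
Posterior: Inv-Gamma(3.1 + 10/2, 15.2 + 63.0152/2) = Inv-Gamma(8.10, 46.70760).
E[σ²|data] = β/(α−1) = 46.70760/7.10 = 6.5785.

6.5785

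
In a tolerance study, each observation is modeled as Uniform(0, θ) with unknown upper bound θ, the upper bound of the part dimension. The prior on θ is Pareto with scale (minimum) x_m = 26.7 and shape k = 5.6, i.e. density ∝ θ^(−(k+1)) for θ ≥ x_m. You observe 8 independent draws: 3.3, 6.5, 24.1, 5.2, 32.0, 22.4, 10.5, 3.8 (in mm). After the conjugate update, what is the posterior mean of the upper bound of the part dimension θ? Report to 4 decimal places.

A Pareto(scale x_m, shape k) prior on the upper bound θ of Uniform(0, θ) is conjugate: posterior is Pareto(max(x_m, max xᵢ), k + n).
Sample maximum = 32.0; prior scale x_m = 26.7 → posterior scale = max = 32.0.
Posterior shape = 5.6 + 8 = 13.6.
E[θ|data] = k·x_m/(k−1) = 13.6·32.0/12.6 = 34.5397.

34.5397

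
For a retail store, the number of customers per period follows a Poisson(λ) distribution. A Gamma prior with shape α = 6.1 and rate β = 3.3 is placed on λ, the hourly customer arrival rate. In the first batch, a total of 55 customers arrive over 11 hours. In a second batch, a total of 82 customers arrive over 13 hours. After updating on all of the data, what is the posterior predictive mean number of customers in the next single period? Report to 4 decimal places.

5.2418

With a Gamma(shape α, rate β) prior, the Poisson likelihood is conjugate: the posterior is Gamma(α + ΣXᵢ, β + n).
After batch 1: Gamma(α+S, β+n) = Gamma(6.1+55, 3.3+11) = Gamma(61.1, 14.3).
After batch 2: Gamma(α+S, β+n) = Gamma(61.1+82, 14.3+13) = Gamma(143.1, 27.3).
The predictive distribution for one future period is NegBinom with mean α/β = 5.2418.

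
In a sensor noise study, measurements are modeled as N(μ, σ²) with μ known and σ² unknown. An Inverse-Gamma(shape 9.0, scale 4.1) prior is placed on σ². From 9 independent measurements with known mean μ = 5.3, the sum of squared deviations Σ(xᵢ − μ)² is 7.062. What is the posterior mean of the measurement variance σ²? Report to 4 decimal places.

0.6105

With known mean μ and an Inverse-Gamma(α, β) prior on σ², the Normal likelihood is conjugate: posterior is Inv-Gamma(α + n/2, β + Σ(xᵢ−μ)²/2).
Posterior: Inv-Gamma(9.0 + 9/2, 4.1 + 7.062/2) = Inv-Gamma(13.50, 7.6310).
E[σ²|data] = β/(α−1) = 7.6310/12.50 = 0.6105.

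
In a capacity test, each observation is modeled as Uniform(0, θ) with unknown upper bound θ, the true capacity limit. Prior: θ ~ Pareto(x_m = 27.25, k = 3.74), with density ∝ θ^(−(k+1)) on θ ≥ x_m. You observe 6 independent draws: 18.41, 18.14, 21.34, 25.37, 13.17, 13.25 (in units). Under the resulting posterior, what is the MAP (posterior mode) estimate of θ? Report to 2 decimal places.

A Pareto(scale x_m, shape k) prior on the upper bound θ of Uniform(0, θ) is conjugate: posterior is Pareto(max(x_m, max xᵢ), k + n).
Sample maximum = 25.37; prior scale x_m = 27.25 → posterior scale = max = 27.25.
Posterior shape = 3.74 + 6 = 9.74.
The Pareto density is decreasing on [x_m, ∞), so the mode is x_m = 27.25.

27.25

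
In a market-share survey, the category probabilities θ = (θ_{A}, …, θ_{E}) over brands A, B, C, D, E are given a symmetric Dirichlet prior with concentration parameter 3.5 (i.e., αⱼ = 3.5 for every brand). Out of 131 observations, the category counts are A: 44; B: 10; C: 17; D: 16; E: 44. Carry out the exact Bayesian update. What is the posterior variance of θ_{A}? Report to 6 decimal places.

0.001455

The Dirichlet prior is conjugate to the Multinomial likelihood: each posterior αⱼ = prior αⱼ + observed count nⱼ.
Posterior concentration: (47.5, 13.5, 20.5, 19.5, 47.5), total = 148.5.
Var[θ_j] = α_j(Σα−α_j)/((Σα)²(Σα+1)) = 47.5·101.0/(148.5²·149.5) = 0.001455.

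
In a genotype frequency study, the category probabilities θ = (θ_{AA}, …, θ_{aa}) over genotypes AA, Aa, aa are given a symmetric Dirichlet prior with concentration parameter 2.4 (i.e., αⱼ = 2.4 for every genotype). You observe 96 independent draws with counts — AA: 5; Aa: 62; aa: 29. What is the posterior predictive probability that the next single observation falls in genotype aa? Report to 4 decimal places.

0.3043

The Dirichlet prior is conjugate to the Multinomial likelihood: each posterior αⱼ = prior αⱼ + observed count nⱼ.
Posterior concentration: (7.4, 64.4, 31.4), total = 103.2.
P(next = aa | data) = α_{aa}/Σα = 0.3043.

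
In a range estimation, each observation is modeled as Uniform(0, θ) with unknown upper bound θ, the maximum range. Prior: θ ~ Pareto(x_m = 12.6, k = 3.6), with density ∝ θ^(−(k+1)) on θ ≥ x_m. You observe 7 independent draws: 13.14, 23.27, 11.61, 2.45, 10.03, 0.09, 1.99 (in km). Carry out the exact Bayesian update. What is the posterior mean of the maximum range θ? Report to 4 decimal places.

25.6940

A Pareto(scale x_m, shape k) prior on the upper bound θ of Uniform(0, θ) is conjugate: posterior is Pareto(max(x_m, max xᵢ), k + n).
Sample maximum = 23.27; prior scale x_m = 12.6 → posterior scale = max = 23.27.
Posterior shape = 3.6 + 7 = 10.6.
E[θ|data] = k·x_m/(k−1) = 10.6·23.27/9.6 = 25.6940.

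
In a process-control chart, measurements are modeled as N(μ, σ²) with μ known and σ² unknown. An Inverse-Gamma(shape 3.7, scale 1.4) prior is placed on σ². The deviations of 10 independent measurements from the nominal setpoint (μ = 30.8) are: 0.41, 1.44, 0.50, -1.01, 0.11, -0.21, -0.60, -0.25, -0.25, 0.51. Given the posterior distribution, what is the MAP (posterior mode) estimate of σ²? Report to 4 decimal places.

With known mean μ and an Inverse-Gamma(α, β) prior on σ², the Normal likelihood is conjugate: posterior is Inv-Gamma(α + n/2, β + Σ(xᵢ−μ)²/2).
Σ(xᵢ−μ)² = (0.41)² + (1.44)² + (0.50)² + (-1.01)² + (0.11)² + (-0.21)² + (-0.60)² + (-0.25)² + (-0.25)² + (0.51)² = 4.3131.
Posterior: Inv-Gamma(3.7 + 10/2, 1.4 + 4.3131/2) = Inv-Gamma(8.70, 3.55655).
Mode = β/(α+1) = 3.55655/9.70 = 0.3667.

0.3667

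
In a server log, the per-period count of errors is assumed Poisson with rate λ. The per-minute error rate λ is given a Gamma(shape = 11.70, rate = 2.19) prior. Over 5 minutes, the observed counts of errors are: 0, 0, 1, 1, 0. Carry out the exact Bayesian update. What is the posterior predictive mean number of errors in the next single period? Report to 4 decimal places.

1.9054

With a Gamma(shape α, rate β) prior, the Poisson likelihood is conjugate: the posterior is Gamma(α + ΣXᵢ, β + n).
Sum of counts S = 2 over n = 5 minutes.
Posterior: Gamma(α+S, β+n) = Gamma(11.70+2, 2.19+5) = Gamma(13.70, 7.19).
The predictive distribution for one future period is NegBinom with mean α/β = 1.9054.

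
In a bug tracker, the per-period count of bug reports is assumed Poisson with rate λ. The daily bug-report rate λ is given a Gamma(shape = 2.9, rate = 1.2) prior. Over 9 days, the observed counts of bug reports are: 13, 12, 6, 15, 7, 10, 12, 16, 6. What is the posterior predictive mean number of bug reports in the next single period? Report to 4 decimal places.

9.7941

With a Gamma(shape α, rate β) prior, the Poisson likelihood is conjugate: the posterior is Gamma(α + ΣXᵢ, β + n).
Sum of counts S = 97 over n = 9 days.
Posterior: Gamma(α+S, β+n) = Gamma(2.9+97, 1.2+9) = Gamma(99.9, 10.2).
The predictive distribution for one future period is NegBinom with mean α/β = 9.7941.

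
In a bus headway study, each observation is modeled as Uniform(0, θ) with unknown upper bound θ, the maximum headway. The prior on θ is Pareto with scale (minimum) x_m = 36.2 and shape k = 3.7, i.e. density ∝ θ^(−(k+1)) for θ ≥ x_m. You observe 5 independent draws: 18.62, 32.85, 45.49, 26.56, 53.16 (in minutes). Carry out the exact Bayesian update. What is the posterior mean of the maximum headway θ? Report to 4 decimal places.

A Pareto(scale x_m, shape k) prior on the upper bound θ of Uniform(0, θ) is conjugate: posterior is Pareto(max(x_m, max xᵢ), k + n).
Sample maximum = 53.16; prior scale x_m = 36.2 → posterior scale = max = 53.16.
Posterior shape = 3.7 + 5 = 8.7.
E[θ|data] = k·x_m/(k−1) = 8.7·53.16/7.7 = 60.0639.

60.0639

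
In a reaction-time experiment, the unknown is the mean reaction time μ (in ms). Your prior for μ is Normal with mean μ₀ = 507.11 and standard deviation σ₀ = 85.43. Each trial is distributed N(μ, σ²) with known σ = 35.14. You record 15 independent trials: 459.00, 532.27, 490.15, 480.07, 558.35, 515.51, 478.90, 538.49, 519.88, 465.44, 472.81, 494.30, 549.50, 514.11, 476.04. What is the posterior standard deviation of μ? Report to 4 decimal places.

For Normal data with known variance σ², a Normal(μ₀, σ₀²) prior on μ is conjugate. Posterior precision = 1/σ₀² + n/σ²; posterior mean is the precision-weighted average of μ₀ and x̄.
σ₀² = 85.43² = 7298.2849, σ² = 35.14² = 1234.8196; σ² + n·σ₀² = 1234.8196 + 15·7298.2849 = 110709.0931.
Posterior precision = 1/σ₀² + n/σ² = 1/7298.2849 + 15/1234.8196 = (σ² + n·σ₀²)/(σ₀²σ²) = 110709.0931/(7298.2849·1234.8196); posterior variance σₙ² = σ₀²σ²/(σ² + n·σ₀²) = 7298.2849·1234.8196/110709.0931 = 81.403117.
Posterior SD = √σₙ² = √(7298.2849·1234.8196/110709.0931) = 9.0224.

9.0224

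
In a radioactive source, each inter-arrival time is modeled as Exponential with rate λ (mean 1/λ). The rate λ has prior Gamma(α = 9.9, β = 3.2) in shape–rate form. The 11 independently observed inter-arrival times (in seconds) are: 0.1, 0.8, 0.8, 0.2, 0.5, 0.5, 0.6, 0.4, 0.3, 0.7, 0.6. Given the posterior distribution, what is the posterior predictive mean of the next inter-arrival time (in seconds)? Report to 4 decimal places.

0.4372

With a Gamma(shape α, rate β) prior on the exponential rate λ, the posterior after n observations with total T = Σxᵢ is Gamma(α+n, β+T).
Sum of observations T = 5.5 seconds; n = 11.
Posterior: Gamma(9.9+11, 3.2+5.5) = Gamma(20.9, 8.7).
The predictive distribution for the next observation is Lomax; its mean is β/(α−1) = 8.7/19.9 = 0.4372.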